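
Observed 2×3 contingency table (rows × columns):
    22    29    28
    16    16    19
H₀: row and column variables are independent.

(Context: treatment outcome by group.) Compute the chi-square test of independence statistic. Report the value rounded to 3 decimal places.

test statistic = 0.415

Row totals [79, 51], col totals [38, 45, 47], n=130
χ² = (22−23.09)²/23.09 + (29−27.35)²/27.35 + (28−28.56)²/28.56 + (16−14.91)²/14.91 + (16−17.65)²/17.65 + (19−18.44)²/18.44 = 0.4148
df = 2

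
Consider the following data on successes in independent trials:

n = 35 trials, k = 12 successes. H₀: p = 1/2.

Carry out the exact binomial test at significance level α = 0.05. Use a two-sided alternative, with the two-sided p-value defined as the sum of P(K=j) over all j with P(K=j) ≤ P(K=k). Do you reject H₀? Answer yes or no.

reject H₀: no

Exact binomial: n=35, k=12, p₀=1/2=0.5000
P(X=j) = C(n,j)·p₀^j·(1−p₀)^(n−j); p = Σ P(X=j) over j with P(X=j) ≤ P(X=12)
p-value (two-sided) = 0.08953
At α=0.05: p ≥ α → fail to reject H₀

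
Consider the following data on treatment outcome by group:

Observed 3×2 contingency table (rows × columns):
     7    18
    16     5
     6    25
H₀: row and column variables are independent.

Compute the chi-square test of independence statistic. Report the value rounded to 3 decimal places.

test statistic = 18.697

Row totals [25, 21, 31], col totals [29, 48], n=77
χ² = (7−9.42)²/9.42 + (18−15.58)²/15.58 + (16−7.91)²/7.91 + (5−13.09)²/13.09 + (6−11.68)²/11.68 + (25−19.32)²/19.32 = 18.6972
df = 2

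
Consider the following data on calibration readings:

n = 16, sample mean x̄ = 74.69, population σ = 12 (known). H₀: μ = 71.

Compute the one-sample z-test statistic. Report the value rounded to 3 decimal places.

SE = σ/√n = 12/√16 = 3.0000
z = (x̄−μ₀)/SE = (74.69−71)/3.0000 = 1.2300

test statistic = 1.230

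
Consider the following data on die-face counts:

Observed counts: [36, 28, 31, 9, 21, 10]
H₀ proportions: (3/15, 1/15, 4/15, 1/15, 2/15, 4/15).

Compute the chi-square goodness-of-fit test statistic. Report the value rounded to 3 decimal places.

n = 135; E_i = n·p_i = [27.00, 9.00, 36.00, 9.00, 18.00, 36.00]
χ² = (36−27.00)²/27.00 + (28−9.00)²/9.00 + (31−36.00)²/36.00 + (9−9.00)²/9.00 + (21−18.00)²/18.00 + (10−36.00)²/36.00 = 63.0833
df = 5

test statistic = 63.083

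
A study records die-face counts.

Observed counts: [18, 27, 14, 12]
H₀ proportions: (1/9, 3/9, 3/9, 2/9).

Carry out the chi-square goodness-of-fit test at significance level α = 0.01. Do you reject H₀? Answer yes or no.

reject H₀: yes

n = 71; E_i = n·p_i = [7.89, 23.67, 23.67, 15.78]
χ² = (18−7.89)²/7.89 + (27−23.67)²/23.67 + (14−23.67)²/23.67 + (12−15.78)²/15.78 = 18.2817
df = 3
p-value (upper-tail) = 0.00038
At α=0.01: p < α → reject H₀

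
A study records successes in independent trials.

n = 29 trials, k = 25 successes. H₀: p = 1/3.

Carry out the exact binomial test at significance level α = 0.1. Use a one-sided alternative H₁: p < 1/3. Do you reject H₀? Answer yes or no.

reject H₀: no

Exact binomial: n=29, k=25, p₀=1/3=0.3333
P(X≤25) from Σ C(n,i)·p₀^i·(1−p₀)^(n−i)
p-value (one-sided, H₁ less) = 1.00000
At α=0.1: p ≥ α → fail to reject H₀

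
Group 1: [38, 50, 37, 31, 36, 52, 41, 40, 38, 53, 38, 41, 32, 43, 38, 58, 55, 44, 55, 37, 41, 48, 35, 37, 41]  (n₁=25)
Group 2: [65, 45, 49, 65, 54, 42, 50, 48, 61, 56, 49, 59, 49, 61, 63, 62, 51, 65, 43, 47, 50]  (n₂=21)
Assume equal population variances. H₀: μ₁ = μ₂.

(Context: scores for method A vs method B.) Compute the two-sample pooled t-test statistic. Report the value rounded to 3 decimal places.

x̄₁=42.360, s₁=7.555, n₁=25
x̄₂=54.000, s₂=7.688, n₂=21
s_p² = [24·7.555² + 20·7.688²]/44 = 57.9945
SE = √(s_p²·(1/25+1/21)) = 2.2542
t = (42.360−54.000)/2.2542 = -5.1637
df = 44

test statistic = -5.164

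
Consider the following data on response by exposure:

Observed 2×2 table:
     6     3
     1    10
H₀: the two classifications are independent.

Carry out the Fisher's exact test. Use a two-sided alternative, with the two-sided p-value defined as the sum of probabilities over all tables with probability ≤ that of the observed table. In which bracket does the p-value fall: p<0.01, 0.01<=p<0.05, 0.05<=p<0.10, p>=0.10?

Margins: r₁=9, r₂=11, c₁=7, c₂=13, n=20
p_obs = C(9,6)·C(11,1)/C(20,7); sum pmf over tables with pmf ≤ p_obs
p-value (two-sided) = 0.01664
→ bracket: 0.01<=p<0.05

p-value bracket: 0.01<=p<0.05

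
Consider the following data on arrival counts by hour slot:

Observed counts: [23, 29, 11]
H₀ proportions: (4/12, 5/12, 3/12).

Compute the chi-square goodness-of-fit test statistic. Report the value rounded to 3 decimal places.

n = 63; E_i = n·p_i = [21.00, 26.25, 15.75]
χ² = (23−21.00)²/21.00 + (29−26.25)²/26.25 + (11−15.75)²/15.75 = 1.9111
df = 2

test statistic = 1.911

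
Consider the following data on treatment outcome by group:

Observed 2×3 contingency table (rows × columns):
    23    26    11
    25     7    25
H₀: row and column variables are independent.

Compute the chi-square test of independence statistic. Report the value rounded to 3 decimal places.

Row totals [60, 57], col totals [48, 33, 36], n=117
χ² = (23−24.62)²/24.62 + (26−16.92)²/16.92 + (11−18.46)²/18.46 + (25−23.38)²/23.38 + (7−16.08)²/16.08 + (25−17.54)²/17.54 = 16.4010
df = 2

test statistic = 16.401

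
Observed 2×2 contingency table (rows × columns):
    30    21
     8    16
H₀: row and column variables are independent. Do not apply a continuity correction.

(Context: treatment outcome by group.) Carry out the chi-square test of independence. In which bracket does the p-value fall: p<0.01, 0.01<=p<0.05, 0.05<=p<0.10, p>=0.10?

Row totals [51, 24], col totals [38, 37], n=75
χ² = (30−25.84)²/25.84 + (21−25.16)²/25.16 + (8−12.16)²/12.16 + (16−11.84)²/11.84 = 4.2423
df = 1
p-value (upper-tail) = 0.03943
→ bracket: 0.01<=p<0.05

p-value bracket: 0.01<=p<0.05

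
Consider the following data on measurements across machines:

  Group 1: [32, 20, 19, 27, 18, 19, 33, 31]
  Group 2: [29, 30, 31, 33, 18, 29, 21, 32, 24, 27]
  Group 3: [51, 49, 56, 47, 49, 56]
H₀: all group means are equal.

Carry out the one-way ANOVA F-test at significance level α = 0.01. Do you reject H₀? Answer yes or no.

Group means [24.88, 27.40, 51.33], grand mean 32.542
SSB = Σnᵢ(x̄ᵢ−x̄)² = 2853.350; SSW = ΣΣ(x−x̄ᵢ)² = 590.608
MSB = 2853.350/2 = 1426.6750; MSW = 590.608/21 = 28.1242
F = MSB/MSW = 50.7277
df = (2, 21)
p-value (upper-tail) = 0.00000
At α=0.01: p < α → reject H₀

reject H₀: yes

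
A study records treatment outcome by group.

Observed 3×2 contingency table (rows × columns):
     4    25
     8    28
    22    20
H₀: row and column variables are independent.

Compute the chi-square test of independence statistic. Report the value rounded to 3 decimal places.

test statistic = 14.067

Row totals [29, 36, 42], col totals [34, 73], n=107
χ² = (4−9.21)²/9.21 + (25−19.79)²/19.79 + (8−11.44)²/11.44 + (28−24.56)²/24.56 + (22−13.35)²/13.35 + (20−28.65)²/28.65 = 14.0671
df = 2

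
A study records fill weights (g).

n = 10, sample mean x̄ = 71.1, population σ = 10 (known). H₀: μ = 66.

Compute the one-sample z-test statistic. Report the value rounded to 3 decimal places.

test statistic = 1.613

SE = σ/√n = 10/√10 = 3.1623
z = (x̄−μ₀)/SE = (71.1−66)/3.1623 = 1.6128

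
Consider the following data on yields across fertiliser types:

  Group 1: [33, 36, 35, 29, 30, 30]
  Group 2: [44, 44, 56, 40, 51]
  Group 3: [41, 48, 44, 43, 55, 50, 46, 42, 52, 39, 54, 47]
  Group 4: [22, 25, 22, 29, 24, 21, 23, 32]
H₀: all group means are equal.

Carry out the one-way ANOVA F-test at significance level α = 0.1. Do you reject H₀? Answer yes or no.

reject H₀: yes

Group means [32.17, 47.00, 46.75, 24.75], grand mean 38.290
SSB = Σnᵢ(x̄ᵢ−x̄)² = 2929.804; SSW = ΣΣ(x−x̄ᵢ)² = 608.583
MSB = 2929.804/3 = 976.6013; MSW = 608.583/27 = 22.5401
F = MSB/MSW = 43.3272
df = (3, 27)
p-value (upper-tail) = 0.00000
At α=0.1: p < α → reject H₀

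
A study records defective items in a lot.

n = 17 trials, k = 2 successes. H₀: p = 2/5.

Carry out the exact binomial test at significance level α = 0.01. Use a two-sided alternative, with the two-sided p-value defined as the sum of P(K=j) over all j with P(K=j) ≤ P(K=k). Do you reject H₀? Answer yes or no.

Exact binomial: n=17, k=2, p₀=2/5=0.4000
P(X=j) = C(n,j)·p₀^j·(1−p₀)^(n−j); p = Σ P(X=j) over j with P(X=j) ≤ P(X=2)
p-value (two-sided) = 0.02291
At α=0.01: p ≥ α → fail to reject H₀

reject H₀: no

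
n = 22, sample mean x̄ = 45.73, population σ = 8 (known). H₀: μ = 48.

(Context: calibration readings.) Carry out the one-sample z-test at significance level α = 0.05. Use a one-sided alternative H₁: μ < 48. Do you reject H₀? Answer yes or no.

reject H₀: no

SE = σ/√n = 8/√22 = 1.7056
z = (x̄−μ₀)/SE = (45.73−48)/1.7056 = -1.3309
p-value (one-sided, H₁ less) = 0.09161
At α=0.05: p ≥ α → fail to reject H₀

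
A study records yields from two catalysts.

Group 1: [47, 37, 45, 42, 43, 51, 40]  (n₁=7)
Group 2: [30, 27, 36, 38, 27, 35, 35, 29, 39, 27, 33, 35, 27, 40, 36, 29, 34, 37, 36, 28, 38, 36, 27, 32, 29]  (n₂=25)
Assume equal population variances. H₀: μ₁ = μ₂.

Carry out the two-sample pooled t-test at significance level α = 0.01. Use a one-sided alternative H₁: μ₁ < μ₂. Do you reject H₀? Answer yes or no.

reject H₀: no

x̄₁=43.571, s₁=4.614, n₁=7
x̄₂=32.800, s₂=4.387, n₂=25
s_p² = [6·4.614² + 24·4.387²]/30 = 19.6571
SE = √(s_p²·(1/7+1/25)) = 1.8959
t = (43.571−32.800)/1.8959 = 5.6814
df = 30
p-value (one-sided, H₁ less) = 1.00000
At α=0.01: p ≥ α → fail to reject H₀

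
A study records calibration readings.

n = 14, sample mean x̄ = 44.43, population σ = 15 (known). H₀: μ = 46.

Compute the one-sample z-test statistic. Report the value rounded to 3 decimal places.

test statistic = -0.392

SE = σ/√n = 15/√14 = 4.0089
z = (x̄−μ₀)/SE = (44.43−46)/4.0089 = -0.3916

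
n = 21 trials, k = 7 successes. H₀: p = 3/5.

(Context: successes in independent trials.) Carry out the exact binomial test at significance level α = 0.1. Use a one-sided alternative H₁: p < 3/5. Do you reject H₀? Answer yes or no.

Exact binomial: n=21, k=7, p₀=3/5=0.6000
P(X≤7) from Σ C(n,i)·p₀^i·(1−p₀)^(n−i)
p-value (one-sided, H₁ less) = 0.01229
At α=0.1: p < α → reject H₀

reject H₀: yes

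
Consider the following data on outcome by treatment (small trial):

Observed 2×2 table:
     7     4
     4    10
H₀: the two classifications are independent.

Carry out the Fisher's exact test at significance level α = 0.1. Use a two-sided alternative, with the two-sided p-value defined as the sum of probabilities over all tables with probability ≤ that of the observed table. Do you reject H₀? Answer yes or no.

Margins: r₁=11, r₂=14, c₁=11, c₂=14, n=25
p_obs = C(11,7)·C(14,4)/C(25,11); sum pmf over tables with pmf ≤ p_obs
p-value (two-sided) = 0.11599
At α=0.1: p ≥ α → fail to reject H₀

reject H₀: no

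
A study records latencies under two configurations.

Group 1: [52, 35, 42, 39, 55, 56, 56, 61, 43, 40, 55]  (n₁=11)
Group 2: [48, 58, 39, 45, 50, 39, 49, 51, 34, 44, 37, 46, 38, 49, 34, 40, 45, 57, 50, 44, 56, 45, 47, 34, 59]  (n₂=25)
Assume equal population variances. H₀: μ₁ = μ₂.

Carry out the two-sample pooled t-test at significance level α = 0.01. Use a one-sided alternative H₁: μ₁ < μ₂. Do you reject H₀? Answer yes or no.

x̄₁=48.545, s₁=8.847, n₁=11
x̄₂=45.520, s₂=7.445, n₂=25
s_p² = [10·8.847² + 24·7.445²]/34 = 62.1461
SE = √(s_p²·(1/11+1/25)) = 2.8523
t = (48.545−45.520)/2.8523 = 1.0607
df = 34
p-value (one-sided, H₁ less) = 0.85185
At α=0.01: p ≥ α → fail to reject H₀

reject H₀: no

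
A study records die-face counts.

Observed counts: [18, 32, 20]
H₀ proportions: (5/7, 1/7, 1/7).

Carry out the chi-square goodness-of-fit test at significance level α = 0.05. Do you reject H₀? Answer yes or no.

reject H₀: yes

n = 70; E_i = n·p_i = [50.00, 10.00, 10.00]
χ² = (18−50.00)²/50.00 + (32−10.00)²/10.00 + (20−10.00)²/10.00 = 78.8800
df = 2
p-value (upper-tail) = 0.00000
At α=0.05: p < α → reject H₀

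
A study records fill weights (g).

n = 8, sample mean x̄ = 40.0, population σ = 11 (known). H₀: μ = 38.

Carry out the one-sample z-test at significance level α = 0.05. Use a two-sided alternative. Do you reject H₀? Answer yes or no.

reject H₀: no

SE = σ/√n = 11/√8 = 3.8891
z = (x̄−μ₀)/SE = (40.0−38)/3.8891 = 0.5143
p-value (two-sided) = 0.60707
At α=0.05: p ≥ α → fail to reject H₀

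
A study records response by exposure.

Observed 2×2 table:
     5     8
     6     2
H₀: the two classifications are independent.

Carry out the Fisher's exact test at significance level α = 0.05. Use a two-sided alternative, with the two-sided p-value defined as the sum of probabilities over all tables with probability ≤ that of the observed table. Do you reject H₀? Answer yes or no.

Margins: r₁=13, r₂=8, c₁=11, c₂=10, n=21
p_obs = C(13,5)·C(8,6)/C(21,11); sum pmf over tables with pmf ≤ p_obs
p-value (two-sided) = 0.18266
At α=0.05: p ≥ α → fail to reject H₀

reject H₀: no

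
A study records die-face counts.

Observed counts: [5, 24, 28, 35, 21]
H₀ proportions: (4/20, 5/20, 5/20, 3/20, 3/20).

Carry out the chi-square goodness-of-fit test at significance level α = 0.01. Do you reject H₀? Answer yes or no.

n = 113; E_i = n·p_i = [22.60, 28.25, 28.25, 16.95, 16.95]
χ² = (5−22.60)²/22.60 + (24−28.25)²/28.25 + (28−28.25)²/28.25 + (35−16.95)²/16.95 + (21−16.95)²/16.95 = 34.5369
df = 4
p-value (upper-tail) = 0.00000
At α=0.01: p < α → reject H₀

reject H₀: yes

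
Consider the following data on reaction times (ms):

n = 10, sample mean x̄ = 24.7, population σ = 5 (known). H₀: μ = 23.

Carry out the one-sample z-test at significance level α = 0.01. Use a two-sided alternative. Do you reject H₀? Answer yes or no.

reject H₀: no

SE = σ/√n = 5/√10 = 1.5811
z = (x̄−μ₀)/SE = (24.7−23)/1.5811 = 1.0752
p-value (two-sided) = 0.28230
At α=0.01: p ≥ α → fail to reject H₀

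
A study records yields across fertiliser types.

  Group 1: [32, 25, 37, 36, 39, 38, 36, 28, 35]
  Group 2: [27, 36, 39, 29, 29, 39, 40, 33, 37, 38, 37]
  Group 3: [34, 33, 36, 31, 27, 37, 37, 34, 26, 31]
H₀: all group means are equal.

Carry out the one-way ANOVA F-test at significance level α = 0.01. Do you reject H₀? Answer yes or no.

Group means [34.00, 34.91, 32.60], grand mean 33.867
SSB = Σnᵢ(x̄ᵢ−x̄)² = 28.158; SSW = ΣΣ(x−x̄ᵢ)² = 529.309
MSB = 28.158/2 = 14.0788; MSW = 529.309/27 = 19.6040
F = MSB/MSW = 0.7182
df = (2, 27)
p-value (upper-tail) = 0.49673
At α=0.01: p ≥ α → fail to reject H₀

reject H₀: no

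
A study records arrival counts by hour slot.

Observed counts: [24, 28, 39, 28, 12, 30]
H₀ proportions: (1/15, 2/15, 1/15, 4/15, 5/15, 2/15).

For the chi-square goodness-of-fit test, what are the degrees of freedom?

df = k − 1 = 6 − 1 = 5

degrees of freedom = 5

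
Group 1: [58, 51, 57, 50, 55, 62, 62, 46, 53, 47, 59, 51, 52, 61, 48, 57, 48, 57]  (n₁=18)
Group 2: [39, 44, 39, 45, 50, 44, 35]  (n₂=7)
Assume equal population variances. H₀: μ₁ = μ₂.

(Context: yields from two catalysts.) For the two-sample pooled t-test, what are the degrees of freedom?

df = n₁ + n₂ − 2 = 18 + 7 − 2 = 23

degrees of freedom = 23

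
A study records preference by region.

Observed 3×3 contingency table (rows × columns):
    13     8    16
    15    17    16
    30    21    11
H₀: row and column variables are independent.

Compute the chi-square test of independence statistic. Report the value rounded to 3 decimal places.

Row totals [37, 48, 62], col totals [58, 46, 43], n=147
χ² = (13−14.60)²/14.60 + (8−11.58)²/11.58 + (16−10.82)²/10.82 + (15−18.94)²/18.94 + (17−15.02)²/15.02 + (16−14.04)²/14.04 + (30−24.46)²/24.46 + (21−19.40)²/19.40 + (11−18.14)²/18.14 = 9.3036
df = 4

test statistic = 9.304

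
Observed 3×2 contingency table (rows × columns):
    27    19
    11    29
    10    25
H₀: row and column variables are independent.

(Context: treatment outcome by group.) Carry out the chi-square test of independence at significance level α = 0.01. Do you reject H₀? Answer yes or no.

Row totals [46, 40, 35], col totals [48, 73], n=121
χ² = (27−18.25)²/18.25 + (19−27.75)²/27.75 + (11−15.87)²/15.87 + (29−24.13)²/24.13 + (10−13.88)²/13.88 + (25−21.12)²/21.12 = 11.2342
df = 2
p-value (upper-tail) = 0.00364
At α=0.01: p < α → reject H₀

reject H₀: yes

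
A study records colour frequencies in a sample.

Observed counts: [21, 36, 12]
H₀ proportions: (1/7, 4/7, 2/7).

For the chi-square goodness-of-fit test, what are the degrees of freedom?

df = k − 1 = 3 − 1 = 2

degrees of freedom = 2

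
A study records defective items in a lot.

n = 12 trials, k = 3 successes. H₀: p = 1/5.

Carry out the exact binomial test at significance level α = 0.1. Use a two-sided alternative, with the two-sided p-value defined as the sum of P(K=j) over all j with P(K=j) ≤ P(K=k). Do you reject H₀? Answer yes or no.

reject H₀: no

Exact binomial: n=12, k=3, p₀=1/5=0.2000
P(X=j) = C(n,j)·p₀^j·(1−p₀)^(n−j); p = Σ P(X=j) over j with P(X=j) ≤ P(X=3)
p-value (two-sided) = 0.71653
At α=0.1: p ≥ α → fail to reject H₀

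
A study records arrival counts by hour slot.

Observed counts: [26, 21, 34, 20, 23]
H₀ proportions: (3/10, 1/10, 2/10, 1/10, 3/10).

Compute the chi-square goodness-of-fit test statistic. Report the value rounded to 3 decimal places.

n = 124; E_i = n·p_i = [37.20, 12.40, 24.80, 12.40, 37.20]
χ² = (26−37.20)²/37.20 + (21−12.40)²/12.40 + (34−24.80)²/24.80 + (20−12.40)²/12.40 + (23−37.20)²/37.20 = 22.8280
df = 4

test statistic = 22.828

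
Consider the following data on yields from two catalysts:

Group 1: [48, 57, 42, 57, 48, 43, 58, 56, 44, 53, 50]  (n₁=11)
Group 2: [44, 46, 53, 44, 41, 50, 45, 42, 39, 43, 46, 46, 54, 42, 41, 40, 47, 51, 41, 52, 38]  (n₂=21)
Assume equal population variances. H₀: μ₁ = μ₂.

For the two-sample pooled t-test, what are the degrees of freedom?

degrees of freedom = 30

df = n₁ + n₂ − 2 = 11 + 21 − 2 = 30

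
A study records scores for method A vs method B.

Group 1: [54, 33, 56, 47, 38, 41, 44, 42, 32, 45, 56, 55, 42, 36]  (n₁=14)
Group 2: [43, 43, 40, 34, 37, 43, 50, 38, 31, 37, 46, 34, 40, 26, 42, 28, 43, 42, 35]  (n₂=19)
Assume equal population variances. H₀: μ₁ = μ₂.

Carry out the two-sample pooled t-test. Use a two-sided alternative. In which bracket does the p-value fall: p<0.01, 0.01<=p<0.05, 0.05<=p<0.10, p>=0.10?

p-value bracket: 0.01<=p<0.05

x̄₁=44.357, s₁=8.317, n₁=14
x̄₂=38.526, s₂=6.141, n₂=19
s_p² = [13·8.317² + 18·6.141²]/31 = 50.9016
SE = √(s_p²·(1/14+1/19)) = 2.5129
t = (44.357−38.526)/2.5129 = 2.3203
df = 31
p-value (two-sided) = 0.02708
→ bracket: 0.01<=p<0.05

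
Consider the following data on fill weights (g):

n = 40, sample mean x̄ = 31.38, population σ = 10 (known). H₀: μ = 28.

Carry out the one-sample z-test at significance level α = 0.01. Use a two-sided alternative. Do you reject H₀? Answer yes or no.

reject H₀: no

SE = σ/√n = 10/√40 = 1.5811
z = (x̄−μ₀)/SE = (31.38−28)/1.5811 = 2.1377
p-value (two-sided) = 0.03254
At α=0.01: p ≥ α → fail to reject H₀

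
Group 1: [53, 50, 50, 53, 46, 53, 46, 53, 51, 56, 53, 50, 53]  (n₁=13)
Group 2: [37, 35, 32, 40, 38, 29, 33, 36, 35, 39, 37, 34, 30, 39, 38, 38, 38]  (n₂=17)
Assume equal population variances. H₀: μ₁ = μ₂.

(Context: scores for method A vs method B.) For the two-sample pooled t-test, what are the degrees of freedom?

df = n₁ + n₂ − 2 = 13 + 17 − 2 = 28

degrees of freedom = 28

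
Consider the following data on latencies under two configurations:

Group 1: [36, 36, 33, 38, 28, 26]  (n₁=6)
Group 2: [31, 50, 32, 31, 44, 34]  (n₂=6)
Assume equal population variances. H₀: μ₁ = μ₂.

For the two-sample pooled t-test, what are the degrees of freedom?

df = n₁ + n₂ − 2 = 6 + 6 − 2 = 10

degrees of freedom = 10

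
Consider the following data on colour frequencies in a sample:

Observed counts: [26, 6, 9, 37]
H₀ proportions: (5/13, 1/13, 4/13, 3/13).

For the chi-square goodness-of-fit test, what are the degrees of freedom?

degrees of freedom = 3

df = k − 1 = 4 − 1 = 3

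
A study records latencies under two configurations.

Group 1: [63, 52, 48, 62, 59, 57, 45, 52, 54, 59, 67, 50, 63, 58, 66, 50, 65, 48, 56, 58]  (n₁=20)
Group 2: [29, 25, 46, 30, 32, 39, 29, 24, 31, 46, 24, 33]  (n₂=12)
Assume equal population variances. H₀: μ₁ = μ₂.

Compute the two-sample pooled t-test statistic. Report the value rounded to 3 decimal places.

x̄₁=56.600, s₁=6.541, n₁=20
x̄₂=32.333, s₂=7.632, n₂=12
s_p² = [19·6.541² + 11·7.632²]/30 = 48.4489
SE = √(s_p²·(1/20+1/12)) = 2.5416
t = (56.600−32.333)/2.5416 = 9.5477
df = 30

test statistic = 9.548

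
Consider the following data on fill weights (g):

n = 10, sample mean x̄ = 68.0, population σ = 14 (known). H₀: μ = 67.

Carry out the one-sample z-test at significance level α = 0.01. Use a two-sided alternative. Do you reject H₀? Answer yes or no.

SE = σ/√n = 14/√10 = 4.4272
z = (x̄−μ₀)/SE = (68.0−67)/4.4272 = 0.2259
p-value (two-sided) = 0.82130
At α=0.01: p ≥ α → fail to reject H₀

reject H₀: no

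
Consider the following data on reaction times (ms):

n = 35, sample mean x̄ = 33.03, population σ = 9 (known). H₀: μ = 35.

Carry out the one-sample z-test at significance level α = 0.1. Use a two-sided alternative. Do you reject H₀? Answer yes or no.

reject H₀: no

SE = σ/√n = 9/√35 = 1.5213
z = (x̄−μ₀)/SE = (33.03−35)/1.5213 = -1.2950
p-value (two-sided) = 0.19533
At α=0.1: p ≥ α → fail to reject H₀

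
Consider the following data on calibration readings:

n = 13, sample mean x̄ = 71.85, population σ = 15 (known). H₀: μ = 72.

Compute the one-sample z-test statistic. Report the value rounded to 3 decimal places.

SE = σ/√n = 15/√13 = 4.1603
z = (x̄−μ₀)/SE = (71.85−72)/4.1603 = -0.0361

test statistic = -0.036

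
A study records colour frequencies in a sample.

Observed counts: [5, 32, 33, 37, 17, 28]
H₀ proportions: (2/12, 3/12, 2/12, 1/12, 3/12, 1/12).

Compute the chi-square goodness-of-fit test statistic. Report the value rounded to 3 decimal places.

n = 152; E_i = n·p_i = [25.33, 38.00, 25.33, 12.67, 38.00, 12.67]
χ² = (5−25.33)²/25.33 + (32−38.00)²/38.00 + (33−25.33)²/25.33 + (37−12.67)²/12.67 + (17−38.00)²/38.00 + (28−12.67)²/12.67 = 96.5000
df = 5

test statistic = 96.500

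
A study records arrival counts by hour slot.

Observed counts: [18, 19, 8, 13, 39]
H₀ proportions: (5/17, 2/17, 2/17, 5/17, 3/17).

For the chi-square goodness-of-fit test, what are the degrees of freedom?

df = k − 1 = 5 − 1 = 4

degrees of freedom = 4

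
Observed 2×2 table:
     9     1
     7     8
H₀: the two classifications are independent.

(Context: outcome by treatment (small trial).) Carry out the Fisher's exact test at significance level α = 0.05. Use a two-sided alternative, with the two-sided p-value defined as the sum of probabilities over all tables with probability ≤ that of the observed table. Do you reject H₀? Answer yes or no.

Margins: r₁=10, r₂=15, c₁=16, c₂=9, n=25
p_obs = C(10,9)·C(15,7)/C(25,16); sum pmf over tables with pmf ≤ p_obs
p-value (two-sided) = 0.04045
At α=0.05: p < α → reject H₀

reject H₀: yes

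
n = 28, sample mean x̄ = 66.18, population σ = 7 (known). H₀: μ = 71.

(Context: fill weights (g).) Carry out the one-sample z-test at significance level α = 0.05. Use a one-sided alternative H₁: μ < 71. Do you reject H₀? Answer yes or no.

reject H₀: yes

SE = σ/√n = 7/√28 = 1.3229
z = (x̄−μ₀)/SE = (66.18−71)/1.3229 = -3.6436
p-value (one-sided, H₁ less) = 0.00013
At α=0.05: p < α → reject H₀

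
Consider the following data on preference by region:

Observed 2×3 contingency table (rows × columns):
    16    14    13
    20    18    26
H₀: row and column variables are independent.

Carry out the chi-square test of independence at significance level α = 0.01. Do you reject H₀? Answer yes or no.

Row totals [43, 64], col totals [36, 32, 39], n=107
χ² = (16−14.47)²/14.47 + (14−12.86)²/12.86 + (13−15.67)²/15.67 + (20−21.53)²/21.53 + (18−19.14)²/19.14 + (26−23.33)²/23.33 = 1.2026
df = 2
p-value (upper-tail) = 0.54810
At α=0.01: p ≥ α → fail to reject H₀

reject H₀: no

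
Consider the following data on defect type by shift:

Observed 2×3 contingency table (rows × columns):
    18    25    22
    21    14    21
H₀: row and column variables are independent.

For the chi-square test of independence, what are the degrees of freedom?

degrees of freedom = 2

df = (r−1)(c−1) = (2−1)·(3−1) = 2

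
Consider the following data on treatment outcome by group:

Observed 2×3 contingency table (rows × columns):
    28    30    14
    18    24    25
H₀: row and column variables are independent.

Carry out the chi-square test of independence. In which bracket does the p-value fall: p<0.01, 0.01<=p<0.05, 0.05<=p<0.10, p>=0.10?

p-value bracket: 0.05<=p<0.10

Row totals [72, 67], col totals [46, 54, 39], n=139
χ² = (28−23.83)²/23.83 + (30−27.97)²/27.97 + (14−20.20)²/20.20 + (18−22.17)²/22.17 + (24−26.03)²/26.03 + (25−18.80)²/18.80 = 5.7708
df = 2
p-value (upper-tail) = 0.05583
→ bracket: 0.05<=p<0.10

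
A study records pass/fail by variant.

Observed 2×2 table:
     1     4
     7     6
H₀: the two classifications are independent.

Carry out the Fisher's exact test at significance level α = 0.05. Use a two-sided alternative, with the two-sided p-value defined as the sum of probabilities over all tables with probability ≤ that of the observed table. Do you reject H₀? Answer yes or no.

reject H₀: no

Margins: r₁=5, r₂=13, c₁=8, c₂=10, n=18
p_obs = C(5,1)·C(13,7)/C(18,8); sum pmf over tables with pmf ≤ p_obs
p-value (two-sided) = 0.31373
At α=0.05: p ≥ α → fail to reject H₀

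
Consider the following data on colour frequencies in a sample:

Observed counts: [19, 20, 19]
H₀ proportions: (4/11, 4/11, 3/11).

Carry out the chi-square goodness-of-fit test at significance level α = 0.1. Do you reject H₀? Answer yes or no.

reject H₀: no

n = 58; E_i = n·p_i = [21.09, 21.09, 15.82]
χ² = (19−21.09)²/21.09 + (20−21.09)²/21.09 + (19−15.82)²/15.82 = 0.9037
df = 2
p-value (upper-tail) = 0.63644
At α=0.1: p ≥ α → fail to reject H₀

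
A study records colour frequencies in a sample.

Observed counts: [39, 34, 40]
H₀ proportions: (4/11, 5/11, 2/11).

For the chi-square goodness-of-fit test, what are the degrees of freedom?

degrees of freedom = 2

df = k − 1 = 3 − 1 = 2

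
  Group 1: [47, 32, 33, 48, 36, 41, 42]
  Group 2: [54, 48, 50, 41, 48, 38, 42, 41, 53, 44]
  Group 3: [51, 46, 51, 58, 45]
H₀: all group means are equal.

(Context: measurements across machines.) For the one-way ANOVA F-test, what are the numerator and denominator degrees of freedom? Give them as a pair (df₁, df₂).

k = 3 groups, N = 22 total
df = (k−1, N−k) = (3−1, 22−3) = (2, 19)

degrees of freedom = [2, 19]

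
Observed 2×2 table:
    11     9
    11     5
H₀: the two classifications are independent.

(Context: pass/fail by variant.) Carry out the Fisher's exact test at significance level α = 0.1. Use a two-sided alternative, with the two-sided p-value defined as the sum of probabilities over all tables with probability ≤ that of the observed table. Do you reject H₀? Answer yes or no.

reject H₀: no

Margins: r₁=20, r₂=16, c₁=22, c₂=14, n=36
p_obs = C(20,11)·C(16,11)/C(36,22); sum pmf over tables with pmf ≤ p_obs
p-value (two-sided) = 0.50067
At α=0.1: p ≥ α → fail to reject H₀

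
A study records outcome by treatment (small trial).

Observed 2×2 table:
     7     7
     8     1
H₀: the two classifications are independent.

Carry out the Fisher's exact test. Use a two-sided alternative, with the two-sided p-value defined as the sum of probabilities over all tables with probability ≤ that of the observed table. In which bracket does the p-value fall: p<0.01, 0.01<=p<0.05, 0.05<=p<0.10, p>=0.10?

Margins: r₁=14, r₂=9, c₁=15, c₂=8, n=23
p_obs = C(14,7)·C(9,8)/C(23,15); sum pmf over tables with pmf ≤ p_obs
p-value (two-sided) = 0.08576
→ bracket: 0.05<=p<0.10

p-value bracket: 0.05<=p<0.10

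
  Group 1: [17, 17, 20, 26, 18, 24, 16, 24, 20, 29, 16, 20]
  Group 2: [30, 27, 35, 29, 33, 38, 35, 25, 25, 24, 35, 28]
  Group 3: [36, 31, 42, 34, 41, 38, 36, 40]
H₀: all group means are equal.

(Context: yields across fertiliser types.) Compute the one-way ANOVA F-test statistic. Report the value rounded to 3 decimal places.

Group means [20.58, 30.33, 37.25], grand mean 28.406
SSB = Σnᵢ(x̄ᵢ−x̄)² = 1404.635; SSW = ΣΣ(x−x̄ᵢ)² = 543.083
MSB = 1404.635/2 = 702.3177; MSW = 543.083/29 = 18.7270
F = MSB/MSW = 37.5029
df = (2, 29)

test statistic = 37.503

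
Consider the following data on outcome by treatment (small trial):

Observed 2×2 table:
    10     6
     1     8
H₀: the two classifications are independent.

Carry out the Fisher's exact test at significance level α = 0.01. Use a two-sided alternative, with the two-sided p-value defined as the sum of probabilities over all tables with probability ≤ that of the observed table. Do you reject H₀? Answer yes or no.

Margins: r₁=16, r₂=9, c₁=11, c₂=14, n=25
p_obs = C(16,10)·C(9,1)/C(25,11); sum pmf over tables with pmf ≤ p_obs
p-value (two-sided) = 0.03301
At α=0.01: p ≥ α → fail to reject H₀

reject H₀: no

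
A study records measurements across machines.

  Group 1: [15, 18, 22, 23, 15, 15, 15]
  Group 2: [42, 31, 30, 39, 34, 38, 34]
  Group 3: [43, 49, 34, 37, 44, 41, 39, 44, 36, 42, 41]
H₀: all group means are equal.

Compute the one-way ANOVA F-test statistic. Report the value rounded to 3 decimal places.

test statistic = 70.756

Group means [17.57, 35.43, 40.91], grand mean 32.840
SSB = Σnᵢ(x̄ᵢ−x̄)² = 2395.022; SSW = ΣΣ(x−x̄ᵢ)² = 372.338
MSB = 2395.022/2 = 1197.5112; MSW = 372.338/22 = 16.9244
F = MSB/MSW = 70.7563
df = (2, 22)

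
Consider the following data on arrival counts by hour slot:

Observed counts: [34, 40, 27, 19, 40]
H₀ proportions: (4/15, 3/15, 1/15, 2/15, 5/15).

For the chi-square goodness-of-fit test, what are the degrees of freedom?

degrees of freedom = 4

df = k − 1 = 5 − 1 = 4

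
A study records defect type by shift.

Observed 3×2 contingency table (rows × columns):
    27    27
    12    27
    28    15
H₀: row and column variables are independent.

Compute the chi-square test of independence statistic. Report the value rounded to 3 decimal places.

Row totals [54, 39, 43], col totals [67, 69], n=136
χ² = (27−26.60)²/26.60 + (27−27.40)²/27.40 + (12−19.21)²/19.21 + (27−19.79)²/19.79 + (28−21.18)²/21.18 + (15−21.82)²/21.82 = 9.6721
df = 2

test statistic = 9.672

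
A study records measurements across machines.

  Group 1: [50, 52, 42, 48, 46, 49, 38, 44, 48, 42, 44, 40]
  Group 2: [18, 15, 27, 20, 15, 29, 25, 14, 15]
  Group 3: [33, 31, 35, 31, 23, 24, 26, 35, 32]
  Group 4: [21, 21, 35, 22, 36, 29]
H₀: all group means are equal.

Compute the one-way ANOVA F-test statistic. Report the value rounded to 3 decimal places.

test statistic = 43.694

Group means [45.25, 19.78, 30.00, 27.33], grand mean 32.083
SSB = Σnᵢ(x̄ᵢ−x̄)² = 3617.611; SSW = ΣΣ(x−x̄ᵢ)² = 883.139
MSB = 3617.611/3 = 1205.8704; MSW = 883.139/32 = 27.5981
F = MSB/MSW = 43.6940
df = (3, 32)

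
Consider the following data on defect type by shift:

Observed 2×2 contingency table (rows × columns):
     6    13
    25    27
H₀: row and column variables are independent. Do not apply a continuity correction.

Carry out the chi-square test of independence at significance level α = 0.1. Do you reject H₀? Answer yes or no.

Row totals [19, 52], col totals [31, 40], n=71
χ² = (6−8.30)²/8.30 + (13−10.70)²/10.70 + (25−22.70)²/22.70 + (27−29.30)²/29.30 = 1.5398
df = 1
p-value (upper-tail) = 0.21465
At α=0.1: p ≥ α → fail to reject H₀

reject H₀: no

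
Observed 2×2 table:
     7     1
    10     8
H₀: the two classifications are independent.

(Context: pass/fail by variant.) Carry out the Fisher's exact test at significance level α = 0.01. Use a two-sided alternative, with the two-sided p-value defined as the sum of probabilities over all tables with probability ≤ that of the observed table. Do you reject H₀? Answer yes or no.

Margins: r₁=8, r₂=18, c₁=17, c₂=9, n=26
p_obs = C(8,7)·C(18,10)/C(26,17); sum pmf over tables with pmf ≤ p_obs
p-value (two-sided) = 0.19015
At α=0.01: p ≥ α → fail to reject H₀

reject H₀: no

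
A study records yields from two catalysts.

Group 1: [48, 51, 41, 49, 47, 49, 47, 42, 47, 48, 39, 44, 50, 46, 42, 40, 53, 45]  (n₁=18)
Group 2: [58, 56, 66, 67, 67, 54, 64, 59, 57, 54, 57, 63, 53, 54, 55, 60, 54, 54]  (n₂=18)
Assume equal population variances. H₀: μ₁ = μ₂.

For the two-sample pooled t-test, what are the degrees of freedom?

degrees of freedom = 34

df = n₁ + n₂ − 2 = 18 + 18 − 2 = 34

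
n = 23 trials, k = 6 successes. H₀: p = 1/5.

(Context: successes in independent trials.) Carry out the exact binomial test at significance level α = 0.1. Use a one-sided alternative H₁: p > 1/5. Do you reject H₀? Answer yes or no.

reject H₀: no

Exact binomial: n=23, k=6, p₀=1/5=0.2000
P(X≥6) from Σ C(n,i)·p₀^i·(1−p₀)^(n−i)
p-value (one-sided, H₁ greater) = 0.30531
At α=0.1: p ≥ α → fail to reject H₀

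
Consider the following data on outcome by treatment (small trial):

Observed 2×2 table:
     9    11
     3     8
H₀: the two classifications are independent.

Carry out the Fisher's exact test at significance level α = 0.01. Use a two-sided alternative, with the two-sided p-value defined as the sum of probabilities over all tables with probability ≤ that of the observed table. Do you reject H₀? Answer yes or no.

Margins: r₁=20, r₂=11, c₁=12, c₂=19, n=31
p_obs = C(20,9)·C(11,3)/C(31,12); sum pmf over tables with pmf ≤ p_obs
p-value (two-sided) = 0.45164
At α=0.01: p ≥ α → fail to reject H₀

reject H₀: no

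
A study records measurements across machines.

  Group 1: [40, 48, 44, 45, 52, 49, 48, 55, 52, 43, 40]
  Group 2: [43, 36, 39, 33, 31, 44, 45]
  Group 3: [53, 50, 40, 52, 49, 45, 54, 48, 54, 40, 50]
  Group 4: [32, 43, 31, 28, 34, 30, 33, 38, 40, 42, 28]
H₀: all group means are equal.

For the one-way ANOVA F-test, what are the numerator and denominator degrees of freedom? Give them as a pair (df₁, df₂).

degrees of freedom = [3, 36]

k = 4 groups, N = 40 total
df = (k−1, N−k) = (4−1, 40−4) = (3, 36)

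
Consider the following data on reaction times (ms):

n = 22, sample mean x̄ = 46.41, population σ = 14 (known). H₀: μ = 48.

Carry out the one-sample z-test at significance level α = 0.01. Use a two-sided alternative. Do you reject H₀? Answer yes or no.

SE = σ/√n = 14/√22 = 2.9848
z = (x̄−μ₀)/SE = (46.41−48)/2.9848 = -0.5327
p-value (two-sided) = 0.59424
At α=0.01: p ≥ α → fail to reject H₀

reject H₀: no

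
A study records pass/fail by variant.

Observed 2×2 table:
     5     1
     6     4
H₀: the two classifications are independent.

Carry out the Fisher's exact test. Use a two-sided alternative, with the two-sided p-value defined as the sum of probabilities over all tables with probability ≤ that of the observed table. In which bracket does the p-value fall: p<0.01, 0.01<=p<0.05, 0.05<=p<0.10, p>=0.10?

Margins: r₁=6, r₂=10, c₁=11, c₂=5, n=16
p_obs = C(6,5)·C(10,6)/C(16,11); sum pmf over tables with pmf ≤ p_obs
p-value (two-sided) = 0.58791
→ bracket: p>=0.10

p-value bracket: p>=0.10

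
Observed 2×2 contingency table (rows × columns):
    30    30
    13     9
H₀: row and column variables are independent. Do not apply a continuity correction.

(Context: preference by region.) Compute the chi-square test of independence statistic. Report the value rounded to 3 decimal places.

test statistic = 0.533

Row totals [60, 22], col totals [43, 39], n=82
χ² = (30−31.46)²/31.46 + (30−28.54)²/28.54 + (13−11.54)²/11.54 + (9−10.46)²/10.46 = 0.5334
df = 1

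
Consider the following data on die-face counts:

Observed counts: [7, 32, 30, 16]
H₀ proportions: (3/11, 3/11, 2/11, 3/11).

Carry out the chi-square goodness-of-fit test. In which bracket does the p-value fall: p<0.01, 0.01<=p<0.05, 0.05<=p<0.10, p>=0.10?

p-value bracket: p<0.01

n = 85; E_i = n·p_i = [23.18, 23.18, 15.45, 23.18]
χ² = (7−23.18)²/23.18 + (32−23.18)²/23.18 + (30−15.45)²/15.45 + (16−23.18)²/23.18 = 30.5647
df = 3
p-value (upper-tail) = 0.00000
→ bracket: p<0.01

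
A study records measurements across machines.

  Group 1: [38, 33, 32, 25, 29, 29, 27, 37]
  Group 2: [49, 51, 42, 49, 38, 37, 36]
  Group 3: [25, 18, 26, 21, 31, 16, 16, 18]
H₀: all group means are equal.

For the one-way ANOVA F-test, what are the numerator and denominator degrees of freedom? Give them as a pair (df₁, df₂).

degrees of freedom = [2, 20]

k = 3 groups, N = 23 total
df = (k−1, N−k) = (3−1, 23−3) = (2, 20)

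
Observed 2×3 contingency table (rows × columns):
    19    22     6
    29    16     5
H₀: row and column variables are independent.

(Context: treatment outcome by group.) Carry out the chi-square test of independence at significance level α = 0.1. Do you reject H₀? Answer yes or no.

reject H₀: no

Row totals [47, 50], col totals [48, 38, 11], n=97
χ² = (19−23.26)²/23.26 + (22−18.41)²/18.41 + (6−5.33)²/5.33 + (29−24.74)²/24.74 + (16−19.59)²/19.59 + (5−5.67)²/5.67 = 3.0317
df = 2
p-value (upper-tail) = 0.21962
At α=0.1: p ≥ α → fail to reject H₀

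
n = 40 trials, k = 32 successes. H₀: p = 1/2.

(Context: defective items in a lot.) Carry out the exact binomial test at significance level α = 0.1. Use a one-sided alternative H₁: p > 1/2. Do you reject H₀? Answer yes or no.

reject H₀: yes

Exact binomial: n=40, k=32, p₀=1/2=0.5000
P(X≥32) from Σ C(n,i)·p₀^i·(1−p₀)^(n−i)
p-value (one-sided, H₁ greater) = 0.00009
At α=0.1: p < α → reject H₀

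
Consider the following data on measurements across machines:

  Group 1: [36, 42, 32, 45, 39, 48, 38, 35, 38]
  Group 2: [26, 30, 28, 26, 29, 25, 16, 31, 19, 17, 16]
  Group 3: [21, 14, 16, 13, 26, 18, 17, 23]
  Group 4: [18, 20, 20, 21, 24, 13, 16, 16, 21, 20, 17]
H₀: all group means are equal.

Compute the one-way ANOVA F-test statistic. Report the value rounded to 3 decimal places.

test statistic = 39.214

Group means [39.22, 23.91, 18.50, 18.73], grand mean 24.872
SSB = Σnᵢ(x̄ᵢ−x̄)² = 2603.713; SSW = ΣΣ(x−x̄ᵢ)² = 774.646
MSB = 2603.713/3 = 867.9042; MSW = 774.646/35 = 22.1328
F = MSB/MSW = 39.2136
df = (3, 35)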